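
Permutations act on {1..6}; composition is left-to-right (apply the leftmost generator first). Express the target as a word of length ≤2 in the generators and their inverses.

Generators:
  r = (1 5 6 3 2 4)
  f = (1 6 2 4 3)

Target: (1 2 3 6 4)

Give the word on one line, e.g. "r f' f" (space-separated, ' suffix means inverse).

  after f: (1 6 2 4 3)
  after f: (1 2 3 6 4)

f f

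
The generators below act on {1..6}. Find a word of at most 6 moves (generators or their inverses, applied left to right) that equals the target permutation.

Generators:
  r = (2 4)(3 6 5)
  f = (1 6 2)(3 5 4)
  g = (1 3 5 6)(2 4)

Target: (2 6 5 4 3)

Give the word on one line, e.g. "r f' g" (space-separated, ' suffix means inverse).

  after g': (1 6 5 3)(2 4)
  after f': (2 5 4 6 3)
  after r: (2 3 4 5)
  after r: (2 6 5 4 3)

g' f' r r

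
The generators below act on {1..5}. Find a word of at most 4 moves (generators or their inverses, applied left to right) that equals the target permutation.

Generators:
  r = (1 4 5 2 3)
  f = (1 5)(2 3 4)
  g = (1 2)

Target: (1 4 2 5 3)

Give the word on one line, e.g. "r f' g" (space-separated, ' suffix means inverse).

f r f'

  after f: (1 5)(2 3 4)
  after r: (1 2)(3 5 4)
  after f': (1 4 2 5 3)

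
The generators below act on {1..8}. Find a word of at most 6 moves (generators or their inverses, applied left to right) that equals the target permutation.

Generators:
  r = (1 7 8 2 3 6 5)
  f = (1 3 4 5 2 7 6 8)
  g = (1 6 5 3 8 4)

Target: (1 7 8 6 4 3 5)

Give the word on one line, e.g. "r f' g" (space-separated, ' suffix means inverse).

  after g': (1 4 8 3 5 6)
  after f: (1 5 8 4)(2 7 6 3)
  after g': (1 6 5 3 2 7)
  after f': (1 7 8 6 4 3 5)

g' f g' f'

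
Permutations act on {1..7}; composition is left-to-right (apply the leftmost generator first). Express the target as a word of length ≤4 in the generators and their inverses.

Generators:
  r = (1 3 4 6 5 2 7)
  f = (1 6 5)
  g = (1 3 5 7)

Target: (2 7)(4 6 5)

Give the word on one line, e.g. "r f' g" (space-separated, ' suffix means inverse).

  after g': (1 7 5 3)
  after r: (2 7)(4 6 5)

g' r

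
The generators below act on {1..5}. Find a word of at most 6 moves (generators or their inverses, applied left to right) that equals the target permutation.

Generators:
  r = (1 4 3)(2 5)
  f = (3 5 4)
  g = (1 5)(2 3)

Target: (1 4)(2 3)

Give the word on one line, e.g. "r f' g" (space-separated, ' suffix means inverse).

r' g' f' r f

  after r': (1 3 4)(2 5)
  after g': (1 2)(3 4 5)
  after f': (1 2)(3 5 4)
  after r: (1 5 3 2 4)
  after f: (1 4)(2 3)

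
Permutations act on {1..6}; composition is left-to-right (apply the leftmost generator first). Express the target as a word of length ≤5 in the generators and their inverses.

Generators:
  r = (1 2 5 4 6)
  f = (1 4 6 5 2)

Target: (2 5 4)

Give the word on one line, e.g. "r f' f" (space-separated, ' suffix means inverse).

f r r

  after f: (1 4 6 5 2)
  after r: (1 6 4)
  after r: (2 5 4)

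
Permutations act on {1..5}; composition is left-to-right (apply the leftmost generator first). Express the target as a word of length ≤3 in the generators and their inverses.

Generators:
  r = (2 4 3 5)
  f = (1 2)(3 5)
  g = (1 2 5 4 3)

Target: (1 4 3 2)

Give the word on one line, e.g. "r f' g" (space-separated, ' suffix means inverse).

f r

  after f: (1 2)(3 5)
  after r: (1 4 3 2)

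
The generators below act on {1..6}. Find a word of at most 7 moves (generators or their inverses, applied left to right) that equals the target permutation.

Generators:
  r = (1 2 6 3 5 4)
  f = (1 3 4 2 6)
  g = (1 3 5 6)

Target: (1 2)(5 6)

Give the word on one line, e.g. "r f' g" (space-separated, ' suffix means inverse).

  after r': (1 4 5 3 6 2)
  after r': (1 5 6)(2 4 3)
  after r': (1 3)(2 5)(4 6)
  after r': (1 6 5)(2 3 4)
  after f': (1 2)(5 6)

r' r' r' r' f'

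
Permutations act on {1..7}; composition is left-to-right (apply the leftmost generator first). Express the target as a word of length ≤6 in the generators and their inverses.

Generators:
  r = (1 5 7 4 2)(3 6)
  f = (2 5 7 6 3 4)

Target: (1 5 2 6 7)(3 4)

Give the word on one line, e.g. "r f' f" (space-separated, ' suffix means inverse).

  after r: (1 5 7 4 2)(3 6)
  after f: (1 7 2)(4 5 6)
  after r: (1 4 7)(2 5 3 6)
  after f: (1 2 7)(4 6 5)
  after f: (1 5 2 6 7)(3 4)

r f r f f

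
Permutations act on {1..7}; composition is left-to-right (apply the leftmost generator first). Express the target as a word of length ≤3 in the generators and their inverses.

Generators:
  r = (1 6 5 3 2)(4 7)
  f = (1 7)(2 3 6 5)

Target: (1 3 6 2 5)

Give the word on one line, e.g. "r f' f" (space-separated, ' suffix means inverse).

r' r'

  after r': (1 2 3 5 6)(4 7)
  after r': (1 3 6 2 5)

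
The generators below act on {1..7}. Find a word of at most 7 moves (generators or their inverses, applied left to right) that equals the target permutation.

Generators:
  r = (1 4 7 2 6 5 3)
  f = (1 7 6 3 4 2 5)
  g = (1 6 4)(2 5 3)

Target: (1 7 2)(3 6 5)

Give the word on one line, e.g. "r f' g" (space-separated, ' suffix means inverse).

g' f' g' g' r'

  after g': (1 4 6)(2 3 5)
  after f': (1 3 2 6 5 4 7)
  after g': (1 5 6 2)(4 7)
  after g': (1 2 4 7 6 3 5)
  after r': (1 7 2)(3 6 5)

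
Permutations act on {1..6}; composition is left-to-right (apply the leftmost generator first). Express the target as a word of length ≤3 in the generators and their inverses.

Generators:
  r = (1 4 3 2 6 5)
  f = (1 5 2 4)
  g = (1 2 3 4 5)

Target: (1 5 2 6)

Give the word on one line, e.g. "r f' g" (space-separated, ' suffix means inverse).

r g

  after r: (1 4 3 2 6 5)
  after g: (1 5 2 6)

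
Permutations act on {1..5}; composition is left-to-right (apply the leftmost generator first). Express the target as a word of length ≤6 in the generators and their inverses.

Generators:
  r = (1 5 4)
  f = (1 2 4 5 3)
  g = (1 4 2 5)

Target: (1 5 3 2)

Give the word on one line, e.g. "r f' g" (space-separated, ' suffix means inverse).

g r' f r' f'

  after g: (1 4 2 5)
  after r': (1 5 4 2)
  after f: (1 3)
  after r': (1 3 4 5)
  after f': (1 5 3 2)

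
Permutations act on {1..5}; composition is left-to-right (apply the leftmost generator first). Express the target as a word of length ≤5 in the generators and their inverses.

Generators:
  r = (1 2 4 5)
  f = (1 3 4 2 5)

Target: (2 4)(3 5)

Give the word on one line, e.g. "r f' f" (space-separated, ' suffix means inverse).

r f r

  after r: (1 2 4 5)
  after f: (1 5 3 4)
  after r: (2 4)(3 5)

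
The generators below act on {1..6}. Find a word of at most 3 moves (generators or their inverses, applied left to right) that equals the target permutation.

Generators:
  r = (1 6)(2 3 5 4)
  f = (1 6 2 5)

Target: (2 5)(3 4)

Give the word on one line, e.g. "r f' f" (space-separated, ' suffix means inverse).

  after r: (1 6)(2 3 5 4)
  after r: (2 5)(3 4)

r r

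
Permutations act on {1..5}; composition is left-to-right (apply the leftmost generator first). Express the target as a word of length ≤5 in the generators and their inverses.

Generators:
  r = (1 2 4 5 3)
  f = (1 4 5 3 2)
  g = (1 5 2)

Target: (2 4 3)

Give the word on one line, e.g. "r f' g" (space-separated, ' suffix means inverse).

  after r': (1 3 5 4 2)
  after g': (1 3)(4 5)
  after r: (2 4 3)

r' g' r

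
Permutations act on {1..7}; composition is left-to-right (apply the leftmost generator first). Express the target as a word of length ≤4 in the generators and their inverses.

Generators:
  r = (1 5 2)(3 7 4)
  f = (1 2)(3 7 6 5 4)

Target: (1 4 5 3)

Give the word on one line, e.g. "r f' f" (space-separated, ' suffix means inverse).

  after f': (1 2)(3 4 5 6 7)
  after f': (3 5 7 4 6)
  after r: (1 5 4 6 7 3 2)
  after f: (1 4 5 3)

f' f' r f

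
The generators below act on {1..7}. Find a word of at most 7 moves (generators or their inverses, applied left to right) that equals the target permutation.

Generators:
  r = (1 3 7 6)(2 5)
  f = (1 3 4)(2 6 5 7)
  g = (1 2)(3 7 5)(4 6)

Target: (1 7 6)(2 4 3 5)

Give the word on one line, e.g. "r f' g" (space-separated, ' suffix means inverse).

  after g: (1 2)(3 7 5)(4 6)
  after r': (1 5)(2 6 4 7)
  after r': (1 2 7 5 6 4 3)
  after r': (1 5 7 2 3 6 4)
  after f: (1 7 6)(2 4 3 5)

g r' r' r' f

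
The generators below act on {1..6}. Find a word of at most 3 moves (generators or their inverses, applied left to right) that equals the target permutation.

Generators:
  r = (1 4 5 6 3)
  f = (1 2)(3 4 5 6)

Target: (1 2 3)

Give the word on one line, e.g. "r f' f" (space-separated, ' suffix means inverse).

  after f: (1 2)(3 4 5 6)
  after r': (1 2 3)

f r'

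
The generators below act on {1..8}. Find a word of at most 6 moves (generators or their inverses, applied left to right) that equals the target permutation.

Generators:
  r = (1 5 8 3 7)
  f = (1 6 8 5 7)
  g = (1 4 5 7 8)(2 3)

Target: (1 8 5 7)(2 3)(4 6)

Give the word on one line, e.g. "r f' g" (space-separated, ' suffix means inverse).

  after g': (1 8 7 5 4)(2 3)
  after f: (1 5 4 6 8)(2 3)
  after g: (1 7 8 4 6)
  after g: (1 8 5 7)(2 3)(4 6)

g' f g g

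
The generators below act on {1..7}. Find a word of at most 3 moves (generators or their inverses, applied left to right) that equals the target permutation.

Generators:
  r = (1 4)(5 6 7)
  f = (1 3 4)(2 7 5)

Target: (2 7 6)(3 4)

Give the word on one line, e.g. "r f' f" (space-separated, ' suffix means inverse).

  after f: (1 3 4)(2 7 5)
  after r: (1 3)(2 5)(6 7)
  after f': (2 7 6)(3 4)

f r f'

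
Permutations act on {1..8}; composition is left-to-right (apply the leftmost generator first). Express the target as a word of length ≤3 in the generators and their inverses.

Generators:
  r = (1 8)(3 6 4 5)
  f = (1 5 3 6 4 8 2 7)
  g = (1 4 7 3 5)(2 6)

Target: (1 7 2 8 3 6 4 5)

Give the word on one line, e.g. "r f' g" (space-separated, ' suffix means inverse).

f' r' r'

  after f': (1 7 2 8 4 6 3 5)
  after r': (1 7 2)(3 4)(5 8 6)
  after r': (1 7 2 8 3 6 4 5)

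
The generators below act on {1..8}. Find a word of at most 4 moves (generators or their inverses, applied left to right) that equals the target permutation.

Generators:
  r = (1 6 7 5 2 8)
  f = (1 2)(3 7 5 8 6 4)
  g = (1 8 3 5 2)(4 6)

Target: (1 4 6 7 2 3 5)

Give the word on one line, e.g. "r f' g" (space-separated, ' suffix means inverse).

  after r: (1 6 7 5 2 8)
  after g: (1 4 6 7 2 3 5)

r g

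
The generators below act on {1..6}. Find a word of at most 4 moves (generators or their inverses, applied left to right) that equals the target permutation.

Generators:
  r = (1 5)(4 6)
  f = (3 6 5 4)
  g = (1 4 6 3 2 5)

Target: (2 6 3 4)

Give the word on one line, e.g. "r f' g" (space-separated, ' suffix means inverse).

f' g' r' f

  after f': (3 4 5 6)
  after g': (1 5 4 2 3)
  after r': (2 3 5 6 4)
  after f: (2 6 3 4)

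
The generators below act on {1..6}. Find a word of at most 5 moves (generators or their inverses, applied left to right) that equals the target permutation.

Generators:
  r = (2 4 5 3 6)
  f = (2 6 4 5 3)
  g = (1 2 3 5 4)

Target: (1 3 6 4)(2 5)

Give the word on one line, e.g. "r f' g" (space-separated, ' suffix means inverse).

  after r': (2 6 3 5 4)
  after r': (2 3 4 6 5)
  after f: (3 5 6)
  after g: (1 2 3 4)(5 6)
  after f': (1 3 6 4)(2 5)

r' r' f g f'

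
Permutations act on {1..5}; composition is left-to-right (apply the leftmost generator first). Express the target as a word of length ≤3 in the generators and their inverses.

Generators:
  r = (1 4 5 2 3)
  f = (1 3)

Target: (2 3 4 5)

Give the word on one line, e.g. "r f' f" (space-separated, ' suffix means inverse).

f' r

  after f': (1 3)
  after r: (2 3 4 5)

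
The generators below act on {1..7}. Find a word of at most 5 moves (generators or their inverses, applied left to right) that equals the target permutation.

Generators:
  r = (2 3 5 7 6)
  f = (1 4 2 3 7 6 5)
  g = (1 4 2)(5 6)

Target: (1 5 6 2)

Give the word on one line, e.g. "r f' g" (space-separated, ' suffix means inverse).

  after r': (2 6 7 5 3)
  after g': (1 2 5 3 4)(6 7)
  after f: (1 3 2)(5 7)
  after r: (1 5 6 2)

r' g' f r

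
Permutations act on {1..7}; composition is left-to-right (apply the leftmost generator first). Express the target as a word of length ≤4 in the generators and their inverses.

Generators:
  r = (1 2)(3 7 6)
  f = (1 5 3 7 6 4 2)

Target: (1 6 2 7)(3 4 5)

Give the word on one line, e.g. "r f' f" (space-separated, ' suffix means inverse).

  after f: (1 5 3 7 6 4 2)
  after f: (1 3 6 2 5 7 4)
  after f: (1 7 2 3 4 5 6)
  after r: (1 6 2 7)(3 4 5)

f f f r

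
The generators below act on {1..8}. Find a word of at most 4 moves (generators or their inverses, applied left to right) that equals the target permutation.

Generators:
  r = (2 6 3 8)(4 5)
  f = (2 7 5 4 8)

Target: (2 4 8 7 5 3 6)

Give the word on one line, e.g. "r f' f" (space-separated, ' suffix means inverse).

f' f' f' r'

  after f': (2 8 4 5 7)
  after f': (2 4 7 8 5)
  after f': (2 5 8 7 4)
  after r': (2 4 8 7 5 3 6)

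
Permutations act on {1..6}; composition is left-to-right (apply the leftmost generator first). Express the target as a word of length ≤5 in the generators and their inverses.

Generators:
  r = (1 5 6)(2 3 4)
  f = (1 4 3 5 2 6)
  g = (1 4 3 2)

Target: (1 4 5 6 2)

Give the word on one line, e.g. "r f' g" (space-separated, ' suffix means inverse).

g' r g'

  after g': (1 2 3 4)
  after r: (1 3 2 4 5 6)
  after g': (1 4 5 6 2)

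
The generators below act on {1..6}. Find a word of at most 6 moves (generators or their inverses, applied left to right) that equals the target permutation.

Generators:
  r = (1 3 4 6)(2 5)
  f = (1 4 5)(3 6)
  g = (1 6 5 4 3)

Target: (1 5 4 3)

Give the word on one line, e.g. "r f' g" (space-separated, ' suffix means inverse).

  after g': (1 3 4 5 6)
  after f: (1 6 4)(3 5)
  after g: (1 5)(3 4 6)
  after r: (1 2 5 3 6 4)
  after r: (1 5 4 3)

g' f g r r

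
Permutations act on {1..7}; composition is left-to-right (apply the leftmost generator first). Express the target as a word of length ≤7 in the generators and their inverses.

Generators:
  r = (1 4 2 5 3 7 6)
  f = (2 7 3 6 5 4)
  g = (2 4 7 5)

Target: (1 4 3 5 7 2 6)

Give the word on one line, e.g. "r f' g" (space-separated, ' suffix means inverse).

g' r g' f g'

  after g': (2 5 7 4)
  after r: (1 4 5 6)(2 3 7)
  after g': (1 2 3 4 7 5 6)
  after f: (1 7 4 3 2 6)
  after g': (1 4 3 5 7 2 6)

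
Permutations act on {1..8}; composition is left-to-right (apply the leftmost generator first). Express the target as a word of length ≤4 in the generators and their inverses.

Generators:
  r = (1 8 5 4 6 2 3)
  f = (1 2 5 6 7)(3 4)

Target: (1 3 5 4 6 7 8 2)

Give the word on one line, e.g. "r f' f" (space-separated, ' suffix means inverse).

f' f' r' f

  after f': (1 7 6 5 2)(3 4)
  after f': (1 6 2 7 5)
  after r': (1 4 5 3 2 7 8)
  after f: (1 3 5 4 6 7 8 2)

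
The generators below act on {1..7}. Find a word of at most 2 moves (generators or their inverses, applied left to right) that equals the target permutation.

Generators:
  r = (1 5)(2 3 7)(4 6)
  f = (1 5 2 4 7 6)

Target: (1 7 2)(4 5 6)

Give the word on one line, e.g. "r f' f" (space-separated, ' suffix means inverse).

f' f'

  after f': (1 6 7 4 2 5)
  after f': (1 7 2)(4 5 6)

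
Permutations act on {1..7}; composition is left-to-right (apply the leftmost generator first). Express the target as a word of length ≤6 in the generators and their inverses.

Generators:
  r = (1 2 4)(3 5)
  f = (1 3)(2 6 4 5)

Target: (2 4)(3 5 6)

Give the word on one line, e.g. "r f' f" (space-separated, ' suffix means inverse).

  after r: (1 2 4)(3 5)
  after r: (1 4 2)
  after f: (1 5 2 3)(4 6)
  after f: (1 2)(5 6)
  after r': (2 4)(3 5 6)

r r f f r'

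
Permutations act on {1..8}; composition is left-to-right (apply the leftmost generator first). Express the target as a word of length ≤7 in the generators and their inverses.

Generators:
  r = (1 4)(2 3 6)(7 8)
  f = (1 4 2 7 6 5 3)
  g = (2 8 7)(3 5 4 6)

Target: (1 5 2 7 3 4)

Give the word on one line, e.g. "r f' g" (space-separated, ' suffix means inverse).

g f g r' g

  after g: (2 8 7)(3 5 4 6)
  after f: (1 4 5 2 8 6)
  after g: (1 6)(2 7)(3 5 8)
  after r': (1 3 5 7 6 4)(2 8)
  after g: (1 5 2 7 3 4)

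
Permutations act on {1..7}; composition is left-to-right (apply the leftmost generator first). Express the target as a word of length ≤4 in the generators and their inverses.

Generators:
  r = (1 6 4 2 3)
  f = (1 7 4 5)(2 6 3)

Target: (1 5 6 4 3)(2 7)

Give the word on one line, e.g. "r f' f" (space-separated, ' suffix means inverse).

  after r: (1 6 4 2 3)
  after r: (1 4 3 6 2)
  after f: (1 5)(2 7 4)
  after r: (1 5 6 4 3)(2 7)

r r f r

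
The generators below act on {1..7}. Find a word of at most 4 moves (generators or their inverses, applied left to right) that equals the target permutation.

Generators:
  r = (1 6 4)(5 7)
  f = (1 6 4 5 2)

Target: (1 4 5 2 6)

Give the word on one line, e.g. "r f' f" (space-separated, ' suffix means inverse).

  after f: (1 6 4 5 2)
  after r': (2 4 7 5)
  after r': (1 4 5 2 6)

f r' r'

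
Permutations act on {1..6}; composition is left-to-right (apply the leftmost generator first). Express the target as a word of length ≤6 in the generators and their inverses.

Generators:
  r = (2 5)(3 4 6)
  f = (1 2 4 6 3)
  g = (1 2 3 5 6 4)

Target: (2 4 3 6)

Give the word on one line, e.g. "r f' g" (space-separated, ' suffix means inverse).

  after f': (1 3 6 4 2)
  after g': (1 2 4)(3 5)
  after g': (2 6 5)
  after r': (2 4 3 6)

f' g' g' r'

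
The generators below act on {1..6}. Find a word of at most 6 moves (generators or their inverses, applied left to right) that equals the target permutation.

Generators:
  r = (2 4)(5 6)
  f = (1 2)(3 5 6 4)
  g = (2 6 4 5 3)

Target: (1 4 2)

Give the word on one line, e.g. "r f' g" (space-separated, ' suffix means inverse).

f' r g r g

  after f': (1 2)(3 4 6 5)
  after r: (1 4 5 3 2)
  after g: (1 5 2)(3 6 4)
  after r: (1 6 2)(3 5 4)
  after g: (1 4 2)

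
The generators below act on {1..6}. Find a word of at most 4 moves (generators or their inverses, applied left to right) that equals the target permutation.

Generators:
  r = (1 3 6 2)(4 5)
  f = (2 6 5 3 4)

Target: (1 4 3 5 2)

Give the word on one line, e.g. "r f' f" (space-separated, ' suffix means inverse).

  after r: (1 3 6 2)(4 5)
  after f: (1 4 3 5 2)

r f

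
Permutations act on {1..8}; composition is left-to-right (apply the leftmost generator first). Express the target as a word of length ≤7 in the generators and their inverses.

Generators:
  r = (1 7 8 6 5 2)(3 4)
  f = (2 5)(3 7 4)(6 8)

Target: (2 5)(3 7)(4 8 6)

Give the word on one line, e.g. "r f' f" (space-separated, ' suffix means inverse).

f r' f f r

  after f: (2 5)(3 7 4)(6 8)
  after r': (1 2 6 7 3)
  after f: (1 5 2 8 6 4 3)
  after f: (1 2 6 3)(4 7)
  after r: (2 5)(3 7)(4 8 6)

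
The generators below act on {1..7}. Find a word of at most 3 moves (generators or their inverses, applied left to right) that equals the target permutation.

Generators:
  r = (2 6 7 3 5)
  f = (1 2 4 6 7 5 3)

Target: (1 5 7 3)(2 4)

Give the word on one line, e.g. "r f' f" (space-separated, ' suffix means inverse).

f r'

  after f: (1 2 4 6 7 5 3)
  after r': (1 5 7 3)(2 4)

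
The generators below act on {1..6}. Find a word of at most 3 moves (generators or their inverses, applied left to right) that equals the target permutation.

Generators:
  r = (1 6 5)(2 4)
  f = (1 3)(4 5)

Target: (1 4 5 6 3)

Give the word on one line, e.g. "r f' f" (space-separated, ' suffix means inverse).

  after r: (1 6 5)(2 4)
  after r: (1 5 6)
  after f': (1 4 5 6 3)

r r f'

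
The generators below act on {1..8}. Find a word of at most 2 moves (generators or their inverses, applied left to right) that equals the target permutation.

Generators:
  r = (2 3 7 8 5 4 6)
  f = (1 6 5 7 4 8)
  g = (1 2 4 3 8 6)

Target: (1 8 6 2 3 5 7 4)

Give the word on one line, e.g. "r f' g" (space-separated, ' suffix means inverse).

r f'

  after r: (2 3 7 8 5 4 6)
  after f': (1 8 6 2 3 5 7 4)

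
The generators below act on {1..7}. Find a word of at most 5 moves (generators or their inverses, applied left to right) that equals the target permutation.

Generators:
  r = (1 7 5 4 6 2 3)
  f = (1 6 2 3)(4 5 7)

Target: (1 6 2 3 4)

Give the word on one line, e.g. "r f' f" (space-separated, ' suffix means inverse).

  after f: (1 6 2 3)(4 5 7)
  after f: (1 2)(3 6)(4 7 5)
  after r': (1 6 2 3 4)

f f r'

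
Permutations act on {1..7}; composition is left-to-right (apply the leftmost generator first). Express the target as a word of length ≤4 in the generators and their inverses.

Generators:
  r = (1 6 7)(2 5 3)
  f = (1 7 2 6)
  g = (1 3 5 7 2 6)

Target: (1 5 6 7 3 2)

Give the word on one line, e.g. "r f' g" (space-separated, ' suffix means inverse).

g r'

  after g: (1 3 5 7 2 6)
  after r': (1 5 6 7 3 2)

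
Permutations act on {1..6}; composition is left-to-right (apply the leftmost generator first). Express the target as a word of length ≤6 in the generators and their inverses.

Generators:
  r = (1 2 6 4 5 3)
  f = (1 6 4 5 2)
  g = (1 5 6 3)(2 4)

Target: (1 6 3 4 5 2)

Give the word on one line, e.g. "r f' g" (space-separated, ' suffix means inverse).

  after r': (1 3 5 4 6 2)
  after g: (2 5)(3 6 4)
  after g: (1 5 4)(2 6)
  after r': (1 4 3 5 6)
  after r': (1 6 3 4 5 2)

r' g g r' r'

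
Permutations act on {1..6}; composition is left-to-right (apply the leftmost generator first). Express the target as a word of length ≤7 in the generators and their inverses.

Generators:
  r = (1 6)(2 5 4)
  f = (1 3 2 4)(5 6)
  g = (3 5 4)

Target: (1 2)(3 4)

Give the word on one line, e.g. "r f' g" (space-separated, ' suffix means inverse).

f g g g f

  after f: (1 3 2 4)(5 6)
  after g: (1 5 6 4)(2 3)
  after g: (1 4)(2 5 6 3)
  after g: (1 3 2 4)(5 6)
  after f: (1 2)(3 4)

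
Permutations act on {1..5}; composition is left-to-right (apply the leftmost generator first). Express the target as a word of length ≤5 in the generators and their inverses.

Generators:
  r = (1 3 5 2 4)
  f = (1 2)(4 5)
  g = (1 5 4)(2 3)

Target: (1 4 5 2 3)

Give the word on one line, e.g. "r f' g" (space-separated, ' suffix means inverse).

r' f' r r

  after r': (1 4 2 5 3)
  after f': (1 5 3 2 4)
  after r: (1 2)(3 4)
  after r: (1 4 5 2 3)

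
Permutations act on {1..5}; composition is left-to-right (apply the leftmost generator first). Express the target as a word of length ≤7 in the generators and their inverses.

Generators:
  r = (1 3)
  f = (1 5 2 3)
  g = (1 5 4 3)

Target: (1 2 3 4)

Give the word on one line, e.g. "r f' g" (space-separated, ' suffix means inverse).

g r' f r g'

  after g: (1 5 4 3)
  after r': (1 5 4)
  after f: (1 2 3)(4 5)
  after r: (1 2)(4 5)
  after g': (1 2 3 4)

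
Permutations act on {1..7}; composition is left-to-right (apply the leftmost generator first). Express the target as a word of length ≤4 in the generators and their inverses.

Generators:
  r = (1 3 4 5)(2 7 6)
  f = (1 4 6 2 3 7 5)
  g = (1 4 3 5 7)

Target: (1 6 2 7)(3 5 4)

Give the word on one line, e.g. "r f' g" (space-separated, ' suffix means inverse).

g' r

  after g': (1 7 5 3 4)
  after r: (1 6 2 7)(3 5 4)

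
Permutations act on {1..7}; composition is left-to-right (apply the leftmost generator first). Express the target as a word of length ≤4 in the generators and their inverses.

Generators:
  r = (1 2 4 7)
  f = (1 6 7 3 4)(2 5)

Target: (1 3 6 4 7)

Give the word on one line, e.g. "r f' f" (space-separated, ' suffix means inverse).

  after f': (1 4 3 7 6)(2 5)
  after f': (1 3 6 4 7)

f' f'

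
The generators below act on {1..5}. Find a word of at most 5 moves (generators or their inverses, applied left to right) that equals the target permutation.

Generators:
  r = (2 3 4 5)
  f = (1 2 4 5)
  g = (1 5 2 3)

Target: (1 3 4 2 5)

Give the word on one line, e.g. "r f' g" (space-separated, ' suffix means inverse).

r f r f

  after r: (2 3 4 5)
  after f: (1 2 3 5 4)
  after r: (1 3 2 4)
  after f: (1 3 4 2 5)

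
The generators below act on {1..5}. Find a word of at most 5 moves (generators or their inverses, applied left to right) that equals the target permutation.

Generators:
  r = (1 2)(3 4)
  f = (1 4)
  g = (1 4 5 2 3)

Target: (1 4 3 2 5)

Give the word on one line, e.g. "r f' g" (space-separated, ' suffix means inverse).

  after f: (1 4)
  after g': (2 5 4 3)
  after f: (1 4 3 2 5)
  after r: (1 3)(2 5)
  after r: (1 4 3 2 5)

f g' f r r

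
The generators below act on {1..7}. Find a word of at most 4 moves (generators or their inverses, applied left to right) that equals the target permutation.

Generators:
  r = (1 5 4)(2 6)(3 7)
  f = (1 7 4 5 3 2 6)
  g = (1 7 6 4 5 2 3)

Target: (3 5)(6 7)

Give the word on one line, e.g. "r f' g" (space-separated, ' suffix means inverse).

g' g' g' r'

  after g': (1 3 2 5 4 6 7)
  after g': (1 2 4 7 3 5 6)
  after g': (1 5 7 2 6 3 4)
  after r': (3 5)(6 7)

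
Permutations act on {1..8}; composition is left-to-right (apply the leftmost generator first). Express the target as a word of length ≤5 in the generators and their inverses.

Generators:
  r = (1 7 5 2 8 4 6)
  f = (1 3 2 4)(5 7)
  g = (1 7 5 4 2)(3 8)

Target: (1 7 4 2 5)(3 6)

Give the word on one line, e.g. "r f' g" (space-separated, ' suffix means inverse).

r f f r g'

  after r: (1 7 5 2 8 4 6)
  after f: (1 5 4 6 3 2 8)
  after f: (1 7 5)(2 8 3 4 6)
  after r: (1 5 7 2 4)(3 6 8)
  after g': (1 7 4 2 5)(3 6)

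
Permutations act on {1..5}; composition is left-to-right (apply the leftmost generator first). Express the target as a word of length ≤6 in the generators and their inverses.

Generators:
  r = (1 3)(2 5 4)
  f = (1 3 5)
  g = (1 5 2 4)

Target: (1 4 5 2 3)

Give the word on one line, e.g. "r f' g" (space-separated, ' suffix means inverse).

  after f: (1 3 5)
  after g': (1 3)(2 5 4)
  after f: (1 5 4 2)
  after r: (1 4 5 2 3)

f g' f r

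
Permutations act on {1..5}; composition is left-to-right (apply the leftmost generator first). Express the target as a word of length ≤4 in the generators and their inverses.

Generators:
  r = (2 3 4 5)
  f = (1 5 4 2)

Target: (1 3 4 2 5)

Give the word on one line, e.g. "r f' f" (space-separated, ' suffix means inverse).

f' r

  after f': (1 2 4 5)
  after r: (1 3 4 2 5)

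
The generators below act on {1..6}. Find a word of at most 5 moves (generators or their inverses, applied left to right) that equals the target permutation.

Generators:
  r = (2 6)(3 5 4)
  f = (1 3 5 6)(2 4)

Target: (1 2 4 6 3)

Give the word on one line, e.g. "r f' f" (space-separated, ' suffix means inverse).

  after r': (2 6)(3 4 5)
  after r': (3 5 4)
  after r': (2 6)
  after f': (1 6 4 2 5 3)
  after r: (1 2 4 6 3)

r' r' r' f' r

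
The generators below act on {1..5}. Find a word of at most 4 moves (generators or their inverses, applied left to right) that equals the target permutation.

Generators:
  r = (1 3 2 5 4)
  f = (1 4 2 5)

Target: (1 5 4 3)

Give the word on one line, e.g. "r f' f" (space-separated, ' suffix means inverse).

r' f r

  after r': (1 4 5 2 3)
  after f: (1 2 3 4)
  after r: (1 5 4 3)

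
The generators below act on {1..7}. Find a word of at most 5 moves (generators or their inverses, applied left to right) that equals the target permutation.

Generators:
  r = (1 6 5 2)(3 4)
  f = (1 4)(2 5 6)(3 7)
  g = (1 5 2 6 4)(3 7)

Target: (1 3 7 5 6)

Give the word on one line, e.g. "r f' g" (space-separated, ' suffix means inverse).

g' r f g

  after g': (1 4 6 2 5)(3 7)
  after r: (1 3 7 4 5 6)
  after f: (1 7)(2 5)(4 6)
  after g: (1 3 7 5 6)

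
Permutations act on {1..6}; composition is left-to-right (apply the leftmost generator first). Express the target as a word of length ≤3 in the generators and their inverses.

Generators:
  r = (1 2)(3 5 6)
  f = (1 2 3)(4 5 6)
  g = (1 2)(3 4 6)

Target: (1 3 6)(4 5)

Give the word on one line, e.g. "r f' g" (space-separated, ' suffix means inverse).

r f

  after r: (1 2)(3 5 6)
  after f: (1 3 6)(4 5)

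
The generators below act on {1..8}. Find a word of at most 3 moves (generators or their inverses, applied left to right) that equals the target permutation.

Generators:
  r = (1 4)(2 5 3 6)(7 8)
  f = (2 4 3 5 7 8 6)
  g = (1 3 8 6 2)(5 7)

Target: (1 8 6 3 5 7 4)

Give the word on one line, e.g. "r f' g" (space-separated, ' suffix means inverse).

  after g: (1 3 8 6 2)(5 7)
  after r: (1 6 5 8 2 4)(3 7)
  after f': (1 8 6 3 5 7 4)

g r f'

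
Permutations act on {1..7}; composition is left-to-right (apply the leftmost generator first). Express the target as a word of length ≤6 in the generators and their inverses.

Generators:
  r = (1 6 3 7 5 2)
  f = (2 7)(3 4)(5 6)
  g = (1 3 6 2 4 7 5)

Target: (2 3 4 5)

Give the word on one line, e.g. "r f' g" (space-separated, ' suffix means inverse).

g' g' r' g'

  after g': (1 5 7 4 2 6 3)
  after g': (1 7 2 3 5 4 6)
  after r': (1 3 7 5 4)(2 6)
  after g': (2 3 4 5)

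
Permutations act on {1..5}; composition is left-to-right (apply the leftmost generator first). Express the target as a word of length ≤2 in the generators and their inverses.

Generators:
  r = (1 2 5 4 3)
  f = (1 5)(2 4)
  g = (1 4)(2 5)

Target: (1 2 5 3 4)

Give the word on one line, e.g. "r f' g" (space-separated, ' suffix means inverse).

f r'

  after f: (1 5)(2 4)
  after r': (1 2 5 3 4)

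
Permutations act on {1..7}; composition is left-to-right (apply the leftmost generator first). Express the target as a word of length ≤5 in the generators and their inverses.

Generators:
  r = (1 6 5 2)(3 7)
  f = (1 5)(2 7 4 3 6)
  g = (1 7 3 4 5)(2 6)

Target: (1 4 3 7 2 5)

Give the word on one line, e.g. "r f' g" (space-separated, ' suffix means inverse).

g f f g' f

  after g: (1 7 3 4 5)(2 6)
  after f: (1 4)(6 7)
  after f: (1 3 6 4 5)(2 7)
  after g': (1 7 6 3 2)
  after f: (1 4 3 7 2 5)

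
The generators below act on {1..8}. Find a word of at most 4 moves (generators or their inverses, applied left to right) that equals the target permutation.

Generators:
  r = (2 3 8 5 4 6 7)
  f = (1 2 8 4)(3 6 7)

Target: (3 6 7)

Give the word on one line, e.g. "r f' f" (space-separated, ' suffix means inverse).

f f f f

  after f: (1 2 8 4)(3 6 7)
  after f: (1 8)(2 4)(3 7 6)
  after f: (1 4 8 2)
  after f: (3 6 7)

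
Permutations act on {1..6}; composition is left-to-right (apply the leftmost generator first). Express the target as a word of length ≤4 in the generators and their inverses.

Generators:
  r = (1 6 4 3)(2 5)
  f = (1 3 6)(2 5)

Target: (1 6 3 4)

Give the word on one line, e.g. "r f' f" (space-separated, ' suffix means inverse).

  after r': (1 3 4 6)(2 5)
  after f: (1 6 3 4)

r' f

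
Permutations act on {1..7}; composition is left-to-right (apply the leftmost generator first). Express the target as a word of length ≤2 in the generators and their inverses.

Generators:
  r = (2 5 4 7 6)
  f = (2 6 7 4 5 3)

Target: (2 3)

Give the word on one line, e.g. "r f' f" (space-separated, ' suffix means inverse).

  after f': (2 3 5 4 7 6)
  after r': (2 3)

f' r'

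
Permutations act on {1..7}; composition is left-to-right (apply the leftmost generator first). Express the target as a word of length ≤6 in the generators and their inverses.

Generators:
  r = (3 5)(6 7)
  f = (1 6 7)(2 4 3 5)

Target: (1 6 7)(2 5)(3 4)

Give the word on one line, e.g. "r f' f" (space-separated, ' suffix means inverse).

  after r': (3 5)(6 7)
  after f: (1 6)(2 4 3)
  after f: (1 7)(2 3 4 5)
  after r': (1 6 7)(2 5)(3 4)

r' f f r'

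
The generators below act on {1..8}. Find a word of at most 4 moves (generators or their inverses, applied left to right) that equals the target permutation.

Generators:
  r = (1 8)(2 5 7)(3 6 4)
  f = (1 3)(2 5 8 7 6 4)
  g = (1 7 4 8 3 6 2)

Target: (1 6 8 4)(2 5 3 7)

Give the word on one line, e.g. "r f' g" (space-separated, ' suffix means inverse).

f g

  after f: (1 3)(2 5 8 7 6 4)
  after g: (1 6 8 4)(2 5 3 7)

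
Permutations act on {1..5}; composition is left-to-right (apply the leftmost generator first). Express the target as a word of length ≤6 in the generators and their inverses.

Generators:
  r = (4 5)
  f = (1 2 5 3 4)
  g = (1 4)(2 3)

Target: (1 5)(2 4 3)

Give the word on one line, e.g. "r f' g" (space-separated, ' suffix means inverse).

  after f': (1 4 3 5 2)
  after g': (2 4)(3 5)
  after r': (2 5 3 4)
  after f: (1 2 3)(4 5)
  after f: (1 5)(2 4 3)

f' g' r' f f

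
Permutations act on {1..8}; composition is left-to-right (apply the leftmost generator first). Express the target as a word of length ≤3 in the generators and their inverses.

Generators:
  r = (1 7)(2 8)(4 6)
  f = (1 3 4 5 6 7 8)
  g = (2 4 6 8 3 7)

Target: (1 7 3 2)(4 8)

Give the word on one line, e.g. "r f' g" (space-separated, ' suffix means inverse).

g' r'

  after g': (2 7 3 8 6 4)
  after r': (1 7 3 2)(4 8)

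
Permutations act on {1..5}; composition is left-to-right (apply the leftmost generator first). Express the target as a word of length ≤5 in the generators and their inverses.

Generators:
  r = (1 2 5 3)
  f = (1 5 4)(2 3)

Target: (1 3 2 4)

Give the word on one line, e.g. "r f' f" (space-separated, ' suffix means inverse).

  after f: (1 5 4)(2 3)
  after f: (1 4 5)
  after r: (1 4 3)(2 5)
  after f: (2 4)(3 5)
  after r': (1 3 2 4)

f f r f r'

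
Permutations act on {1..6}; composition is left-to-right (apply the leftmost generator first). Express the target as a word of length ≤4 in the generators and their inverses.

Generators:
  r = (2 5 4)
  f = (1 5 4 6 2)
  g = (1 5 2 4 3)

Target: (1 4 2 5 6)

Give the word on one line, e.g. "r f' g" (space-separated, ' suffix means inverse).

f f

  after f: (1 5 4 6 2)
  after f: (1 4 2 5 6)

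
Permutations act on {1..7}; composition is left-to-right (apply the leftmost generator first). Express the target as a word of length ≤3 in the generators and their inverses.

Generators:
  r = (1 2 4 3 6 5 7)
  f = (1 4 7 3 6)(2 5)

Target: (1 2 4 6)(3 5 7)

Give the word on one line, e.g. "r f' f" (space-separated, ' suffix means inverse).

r' r' f'

  after r': (1 7 5 6 3 4 2)
  after r': (1 5 3 2 7 6 4)
  after f': (1 2 4 6)(3 5 7)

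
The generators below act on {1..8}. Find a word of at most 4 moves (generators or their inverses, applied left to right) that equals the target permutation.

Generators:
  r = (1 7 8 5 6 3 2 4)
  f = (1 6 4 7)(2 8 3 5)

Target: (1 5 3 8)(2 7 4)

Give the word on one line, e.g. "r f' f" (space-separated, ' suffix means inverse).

  after f': (1 7 4 6)(2 5 3 8)
  after r: (1 8 4 3 5 2 6 7)
  after f: (1 3 2 4 5 8 7 6)
  after f: (1 5 3 8)(2 7 4)

f' r f f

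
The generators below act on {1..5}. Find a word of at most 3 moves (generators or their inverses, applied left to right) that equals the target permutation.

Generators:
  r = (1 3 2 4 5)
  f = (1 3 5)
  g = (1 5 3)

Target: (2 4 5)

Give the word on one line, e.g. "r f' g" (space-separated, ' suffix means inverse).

g r

  after g: (1 5 3)
  after r: (2 4 5)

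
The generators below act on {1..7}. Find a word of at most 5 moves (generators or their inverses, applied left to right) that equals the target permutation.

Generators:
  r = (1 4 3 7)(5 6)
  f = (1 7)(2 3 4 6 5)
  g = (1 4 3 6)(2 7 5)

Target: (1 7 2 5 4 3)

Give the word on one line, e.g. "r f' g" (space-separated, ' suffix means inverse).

  after f': (1 7)(2 5 6 4 3)
  after g: (1 5)(3 7 4 6)
  after r': (1 6 4 5 7)
  after r': (1 5 3 4 6)
  after g': (1 7 2 5 4 3)

f' g r' r' g'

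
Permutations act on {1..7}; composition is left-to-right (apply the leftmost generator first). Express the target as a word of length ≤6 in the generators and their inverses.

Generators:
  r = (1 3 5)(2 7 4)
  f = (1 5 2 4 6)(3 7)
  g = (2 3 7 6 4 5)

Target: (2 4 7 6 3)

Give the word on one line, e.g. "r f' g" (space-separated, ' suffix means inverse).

r' f g' r

  after r': (1 5 3)(2 4 7)
  after f: (1 2 6)(3 5 7 4)
  after g': (1 5 3 4 2 7 6)
  after r: (2 4 7 6 3)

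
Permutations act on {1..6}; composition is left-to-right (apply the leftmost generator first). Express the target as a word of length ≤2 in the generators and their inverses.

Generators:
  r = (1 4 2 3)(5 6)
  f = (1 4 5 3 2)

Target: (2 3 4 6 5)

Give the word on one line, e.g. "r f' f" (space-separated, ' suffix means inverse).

  after f: (1 4 5 3 2)
  after r': (2 3 4 6 5)

f r'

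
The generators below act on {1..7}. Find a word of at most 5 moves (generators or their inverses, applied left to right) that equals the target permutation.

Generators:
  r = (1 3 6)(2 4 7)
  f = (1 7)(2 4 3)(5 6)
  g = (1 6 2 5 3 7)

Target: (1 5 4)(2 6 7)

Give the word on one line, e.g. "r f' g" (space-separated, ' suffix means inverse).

g' r g

  after g': (1 7 3 5 2 6)
  after r: (1 2)(3 5 4 7 6)
  after g: (1 5 4)(2 6 7)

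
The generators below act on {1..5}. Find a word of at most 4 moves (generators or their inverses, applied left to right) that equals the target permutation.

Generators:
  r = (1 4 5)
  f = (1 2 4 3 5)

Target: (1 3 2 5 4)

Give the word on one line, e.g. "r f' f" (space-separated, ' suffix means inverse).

  after f: (1 2 4 3 5)
  after f: (1 4 5 2 3)
  after f: (1 3 2 5 4)

f f f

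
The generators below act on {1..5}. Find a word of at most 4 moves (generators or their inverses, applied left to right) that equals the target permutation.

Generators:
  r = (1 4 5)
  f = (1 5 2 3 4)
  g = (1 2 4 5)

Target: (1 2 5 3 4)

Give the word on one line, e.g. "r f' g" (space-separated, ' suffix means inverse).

  after g': (1 5 4 2)
  after f': (2 4 5 3)
  after g: (1 2 5 3 4)

g' f' g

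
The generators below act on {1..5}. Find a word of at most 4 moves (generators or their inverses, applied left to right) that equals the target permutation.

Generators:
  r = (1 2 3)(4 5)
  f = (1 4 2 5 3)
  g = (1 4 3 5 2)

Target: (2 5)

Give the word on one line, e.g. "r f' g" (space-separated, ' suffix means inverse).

  after r: (1 2 3)(4 5)
  after g': (1 5)(2 4 3)
  after f: (1 3 5 4)
  after f: (2 5)

r g' f f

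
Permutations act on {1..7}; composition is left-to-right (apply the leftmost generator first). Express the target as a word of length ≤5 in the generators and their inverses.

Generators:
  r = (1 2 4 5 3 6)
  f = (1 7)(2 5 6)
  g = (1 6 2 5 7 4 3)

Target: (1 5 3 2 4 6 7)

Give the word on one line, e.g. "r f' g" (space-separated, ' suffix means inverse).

g' f' r'

  after g': (1 3 4 7 5 2 6)
  after f': (1 3 4)(2 5 6 7)
  after r': (1 5 3 2 4 6 7)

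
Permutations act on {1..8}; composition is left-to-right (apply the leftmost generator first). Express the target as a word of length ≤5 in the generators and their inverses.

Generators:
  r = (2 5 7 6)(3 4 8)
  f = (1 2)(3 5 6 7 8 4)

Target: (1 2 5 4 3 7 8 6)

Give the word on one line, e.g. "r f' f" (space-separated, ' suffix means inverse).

f r' r' f' r

  after f: (1 2)(3 5 6 7 8 4)
  after r': (1 6 5 7 4 8 3 2)
  after r': (1 7 3 6 2)
  after f': (1 6)(3 5)(4 8 7)
  after r: (1 2 5 4 3 7 8 6)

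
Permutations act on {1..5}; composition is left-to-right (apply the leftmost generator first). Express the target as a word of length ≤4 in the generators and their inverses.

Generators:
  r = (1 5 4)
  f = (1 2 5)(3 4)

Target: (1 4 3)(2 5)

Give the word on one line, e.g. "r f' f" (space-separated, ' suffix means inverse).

f' r' r'

  after f': (1 5 2)(3 4)
  after r': (2 4 3 5)
  after r': (1 4 3)(2 5)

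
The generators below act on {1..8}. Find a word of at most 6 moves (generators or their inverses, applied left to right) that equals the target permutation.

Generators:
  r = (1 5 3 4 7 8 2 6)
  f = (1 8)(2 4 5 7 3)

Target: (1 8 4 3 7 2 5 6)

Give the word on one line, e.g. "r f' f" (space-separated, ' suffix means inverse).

r f r' f' r'

  after r: (1 5 3 4 7 8 2 6)
  after f: (1 7)(2 6 8 4 3 5)
  after r': (1 4 5 8 3)(6 7)
  after f': (1 2 3 8 7 6 5)
  after r': (1 8 4 3 7 2 5 6)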